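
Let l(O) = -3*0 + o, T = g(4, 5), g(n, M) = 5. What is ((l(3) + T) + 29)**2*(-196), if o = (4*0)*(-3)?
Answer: -226576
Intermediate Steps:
T = 5
o = 0 (o = 0*(-3) = 0)
l(O) = 0 (l(O) = -3*0 + 0 = 0 + 0 = 0)
((l(3) + T) + 29)**2*(-196) = ((0 + 5) + 29)**2*(-196) = (5 + 29)**2*(-196) = 34**2*(-196) = 1156*(-196) = -226576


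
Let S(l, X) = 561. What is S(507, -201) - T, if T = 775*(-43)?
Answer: 33886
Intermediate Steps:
T = -33325
S(507, -201) - T = 561 - 1*(-33325) = 561 + 33325 = 33886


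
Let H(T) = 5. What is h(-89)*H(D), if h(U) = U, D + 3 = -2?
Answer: -445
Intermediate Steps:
D = -5 (D = -3 - 2 = -5)
h(-89)*H(D) = -89*5 = -445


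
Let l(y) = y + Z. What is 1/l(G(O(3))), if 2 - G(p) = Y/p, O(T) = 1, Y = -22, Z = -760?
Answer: -1/736 ≈ -0.0013587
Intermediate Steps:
G(p) = 2 + 22/p (G(p) = 2 - (-22)/p = 2 + 22/p)
l(y) = -760 + y (l(y) = y - 760 = -760 + y)
1/l(G(O(3))) = 1/(-760 + (2 + 22/1)) = 1/(-760 + (2 + 22*1)) = 1/(-760 + (2 + 22)) = 1/(-760 + 24) = 1/(-736) = -1/736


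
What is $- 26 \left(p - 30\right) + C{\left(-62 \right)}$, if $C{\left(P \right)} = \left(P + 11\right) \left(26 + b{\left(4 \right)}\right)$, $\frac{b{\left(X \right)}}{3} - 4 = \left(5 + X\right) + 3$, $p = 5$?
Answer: $-3124$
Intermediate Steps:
$b{\left(X \right)} = 36 + 3 X$ ($b{\left(X \right)} = 12 + 3 \left(\left(5 + X\right) + 3\right) = 12 + 3 \left(8 + X\right) = 12 + \left(24 + 3 X\right) = 36 + 3 X$)
$C{\left(P \right)} = 814 + 74 P$ ($C{\left(P \right)} = \left(P + 11\right) \left(26 + \left(36 + 3 \cdot 4\right)\right) = \left(11 + P\right) \left(26 + \left(36 + 12\right)\right) = \left(11 + P\right) \left(26 + 48\right) = \left(11 + P\right) 74 = 814 + 74 P$)
$- 26 \left(p - 30\right) + C{\left(-62 \right)} = - 26 \left(5 - 30\right) + \left(814 + 74 \left(-62\right)\right) = \left(-26\right) \left(-25\right) + \left(814 - 4588\right) = 650 - 3774 = -3124$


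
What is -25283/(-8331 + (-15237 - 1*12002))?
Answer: 25283/35570 ≈ 0.71080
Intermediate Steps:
-25283/(-8331 + (-15237 - 1*12002)) = -25283/(-8331 + (-15237 - 12002)) = -25283/(-8331 - 27239) = -25283/(-35570) = -25283*(-1/35570) = 25283/35570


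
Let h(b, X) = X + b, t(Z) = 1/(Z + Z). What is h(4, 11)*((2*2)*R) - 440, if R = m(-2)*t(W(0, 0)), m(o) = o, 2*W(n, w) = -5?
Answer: -416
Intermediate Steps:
W(n, w) = -5/2 (W(n, w) = (1/2)*(-5) = -5/2)
t(Z) = 1/(2*Z)
R = 2/5 (R = -1/(-5/2) = -(-2)/5 = -2*(-1/5) = 2/5 ≈ 0.40000)
h(4, 11)*((2*2)*R) - 440 = (11 + 4)*((2*2)*(2/5)) - 440 = 15*(4*(2/5)) - 440 = 15*(8/5) - 440 = 24 - 440 = -416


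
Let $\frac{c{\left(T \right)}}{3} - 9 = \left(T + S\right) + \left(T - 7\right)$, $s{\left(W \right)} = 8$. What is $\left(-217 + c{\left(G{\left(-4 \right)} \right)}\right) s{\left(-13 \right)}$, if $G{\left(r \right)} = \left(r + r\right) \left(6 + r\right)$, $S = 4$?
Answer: $-2360$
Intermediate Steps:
$G{\left(r \right)} = 2 r \left(6 + r\right)$
$c{\left(T \right)} = 18 + 6 T$ ($c{\left(T \right)} = 27 + 3 \left(\left(T + 4\right) + \left(T - 7\right)\right) = 27 + 3 \left(\left(4 + T\right) + \left(-7 + T\right)\right) = 27 + 3 \left(-3 + 2 T\right) = 27 + \left(-9 + 6 T\right) = 18 + 6 T$)
$\left(-217 + c{\left(G{\left(-4 \right)} \right)}\right) s{\left(-13 \right)} = \left(-217 + \left(18 + 6 \cdot 2 \left(-4\right) \left(6 - 4\right)\right)\right) 8 = \left(-217 + \left(18 + 6 \cdot 2 \left(-4\right) 2\right)\right) 8 = \left(-217 + \left(18 + 6 \left(-16\right)\right)\right) 8 = \left(-217 + \left(18 - 96\right)\right) 8 = \left(-217 - 78\right) 8 = \left(-295\right) 8 = -2360$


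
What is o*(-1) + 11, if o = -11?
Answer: 22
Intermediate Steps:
o*(-1) + 11 = -11*(-1) + 11 = 11 + 11 = 22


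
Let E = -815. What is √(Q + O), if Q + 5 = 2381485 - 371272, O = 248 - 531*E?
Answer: 3*√271469 ≈ 1563.1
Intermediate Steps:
O = 433013 (O = 248 - 531*(-815) = 248 + 432765 = 433013)
Q = 2010208 (Q = -5 + (2381485 - 371272) = -5 + 2010213 = 2010208)
√(Q + O) = √(2010208 + 433013) = √2443221 = 3*√271469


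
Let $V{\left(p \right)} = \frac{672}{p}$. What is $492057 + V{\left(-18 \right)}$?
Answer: $\frac{1476059}{3} \approx 4.9202 \cdot 10^{5}$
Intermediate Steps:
$492057 + V{\left(-18 \right)} = 492057 + \frac{672}{-18} = 492057 + 672 \left(- \frac{1}{18}\right) = 492057 - \frac{112}{3} = \frac{1476059}{3}$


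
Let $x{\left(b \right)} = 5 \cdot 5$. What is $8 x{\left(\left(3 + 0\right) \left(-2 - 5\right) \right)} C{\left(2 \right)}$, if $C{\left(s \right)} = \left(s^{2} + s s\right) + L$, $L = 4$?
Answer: $2400$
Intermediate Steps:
$C{\left(s \right)} = 4 + 2 s^{2}$ ($C{\left(s \right)} = \left(s^{2} + s s\right) + 4 = \left(s^{2} + s^{2}\right) + 4 = 2 s^{2} + 4 = 4 + 2 s^{2}$)
$x{\left(b \right)} = 25$
$8 x{\left(\left(3 + 0\right) \left(-2 - 5\right) \right)} C{\left(2 \right)} = 8 \cdot 25 \left(4 + 2 \cdot 2^{2}\right) = 200 \left(4 + 2 \cdot 4\right) = 200 \left(4 + 8\right) = 200 \cdot 12 = 2400$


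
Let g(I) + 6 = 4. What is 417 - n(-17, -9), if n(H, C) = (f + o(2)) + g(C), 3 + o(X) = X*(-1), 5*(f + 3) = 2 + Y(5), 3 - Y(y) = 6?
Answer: 2136/5 ≈ 427.20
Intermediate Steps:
g(I) = -2 (g(I) = -6 + 4 = -2)
Y(y) = -3 (Y(y) = 3 - 1*6 = 3 - 6 = -3)
f = -16/5 (f = -3 + (2 - 3)/5 = -3 + (⅕)*(-1) = -3 - ⅕ = -16/5 ≈ -3.2000)
o(X) = -3 - X (o(X) = -3 + X*(-1) = -3 - X)
n(H, C) = -51/5 (n(H, C) = (-16/5 + (-3 - 1*2)) - 2 = (-16/5 + (-3 - 2)) - 2 = (-16/5 - 5) - 2 = -41/5 - 2 = -51/5)
417 - n(-17, -9) = 417 - 1*(-51/5) = 417 + 51/5 = 2136/5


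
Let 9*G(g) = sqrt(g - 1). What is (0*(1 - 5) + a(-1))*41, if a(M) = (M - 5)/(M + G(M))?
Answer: 19926/83 + 2214*I*sqrt(2)/83 ≈ 240.07 + 37.724*I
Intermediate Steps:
G(g) = sqrt(-1 + g)/9 (G(g) = sqrt(g - 1)/9 = sqrt(-1 + g)/9)
a(M) = (-5 + M)/(M + sqrt(-1 + M)/9) (a(M) = (M - 5)/(M + sqrt(-1 + M)/9) = (-5 + M)/(M + sqrt(-1 + M)/9))
(0*(1 - 5) + a(-1))*41 = (0*(1 - 5) + 9*(-5 - 1)/(sqrt(-1 - 1) + 9*(-1)))*41 = (0*(-4) + 9*(-6)/(sqrt(-2) - 9))*41 = (0 + 9*(-6)/(I*sqrt(2) - 9))*41 = (0 + 9*(-6)/(-9 + I*sqrt(2)))*41 = (0 - 54/(-9 + I*sqrt(2)))*41 = -54/(-9 + I*sqrt(2))*41 = -2214/(-9 + I*sqrt(2))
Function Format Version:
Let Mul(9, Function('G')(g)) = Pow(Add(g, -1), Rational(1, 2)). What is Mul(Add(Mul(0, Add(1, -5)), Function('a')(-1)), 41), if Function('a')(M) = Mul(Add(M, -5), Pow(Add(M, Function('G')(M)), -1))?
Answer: Add(Rational(19926, 83), Mul(Rational(2214, 83), I, Pow(2, Rational(1, 2)))) ≈ Add(240.07, Mul(37.724, I))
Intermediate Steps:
Function('G')(g) = Mul(Rational(1, 9), Pow(Add(-1, g), Rational(1, 2))) (Function('G')(g) = Mul(Rational(1, 9), Pow(Add(g, -1), Rational(1, 2))) = Mul(Rational(1, 9), Pow(Add(-1, g), Rational(1, 2))))
Function('a')(M) = Mul(Pow(Add(M, Mul(Rational(1, 9), Pow(Add(-1, M), Rational(1, 2)))), -1), Add(-5, M)) (Function('a')(M) = Mul(Add(M, -5), Pow(Add(M, Mul(Rational(1, 9), Pow(Add(-1, M), Rational(1, 2)))), -1)) = Mul(Add(-5, M), Pow(Add(M, Mul(Rational(1, 9), Pow(Add(-1, M), Rational(1, 2)))), -1)) = Mul(Pow(Add(M, Mul(Rational(1, 9), Pow(Add(-1, M), Rational(1, 2)))), -1), Add(-5, M)))
Mul(Add(Mul(0, Add(1, -5)), Function('a')(-1)), 41) = Mul(Add(Mul(0, Add(1, -5)), Mul(9, Pow(Add(Pow(Add(-1, -1), Rational(1, 2)), Mul(9, -1)), -1), Add(-5, -1))), 41) = Mul(Add(Mul(0, -4), Mul(9, Pow(Add(Pow(-2, Rational(1, 2)), -9), -1), -6)), 41) = Mul(Add(0, Mul(9, Pow(Add(Mul(I, Pow(2, Rational(1, 2))), -9), -1), -6)), 41) = Mul(Add(0, Mul(9, Pow(Add(-9, Mul(I, Pow(2, Rational(1, 2)))), -1), -6)), 41) = Mul(Add(0, Mul(-54, Pow(Add(-9, Mul(I, Pow(2, Rational(1, 2)))), -1))), 41) = Mul(Mul(-54, Pow(Add(-9, Mul(I, Pow(2, Rational(1, 2)))), -1)), 41) = Mul(-2214, Pow(Add(-9, Mul(I, Pow(2, Rational(1, 2)))), -1))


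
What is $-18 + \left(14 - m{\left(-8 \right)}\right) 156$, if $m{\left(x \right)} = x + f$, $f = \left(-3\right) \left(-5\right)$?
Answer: $1074$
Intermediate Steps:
$f = 15$
$m{\left(x \right)} = 15 + x$ ($m{\left(x \right)} = x + 15 = 15 + x$)
$-18 + \left(14 - m{\left(-8 \right)}\right) 156 = -18 + \left(14 - \left(15 - 8\right)\right) 156 = -18 + \left(14 - 7\right) 156 = -18 + 7 \cdot 156 = -18 + 1092 = 1074$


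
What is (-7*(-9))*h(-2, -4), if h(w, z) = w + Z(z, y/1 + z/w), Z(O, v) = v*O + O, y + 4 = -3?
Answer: 882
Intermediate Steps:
y = -7 (y = -4 - 3 = -7)
Z(O, v) = O + O*v (Z(O, v) = O*v + O = O + O*v)
h(w, z) = w + z*(-6 + z/w) (h(w, z) = w + z*(1 + (-7/1 + z/w)) = w + z*(1 + (-7*1 + z/w)) = w + z*(1 + (-7 + z/w)) = w + z*(-6 + z/w))
(-7*(-9))*h(-2, -4) = (-7*(-9))*(-2 - 6*(-4) + (-4)**2/(-2)) = 63*(-2 + 24 - 1/2*16) = 63*(-2 + 24 - 8) = 63*14 = 882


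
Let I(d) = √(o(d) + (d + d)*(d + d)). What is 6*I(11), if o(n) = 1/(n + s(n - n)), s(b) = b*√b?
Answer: 30*√2343/11 ≈ 132.01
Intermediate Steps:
s(b) = b^(3/2)
o(n) = 1/n (o(n) = 1/(n + (n - n)^(3/2)) = 1/(n + 0^(3/2)) = 1/(n + 0) = 1/n)
I(d) = √(1/d + 4*d²) (I(d) = √(1/d + (d + d)*(d + d)) = √(1/d + (2*d)*(2*d)) = √(1/d + 4*d²))
6*I(11) = 6*√((1 + 4*11³)/11) = 6*√((1 + 4*1331)/11) = 6*√((1 + 5324)/11) = 6*√((1/11)*5325) = 6*√(5325/11) = 6*(5*√2343/11) = 30*√2343/11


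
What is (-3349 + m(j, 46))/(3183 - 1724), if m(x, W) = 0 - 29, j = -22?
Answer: -3378/1459 ≈ -2.3153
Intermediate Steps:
m(x, W) = -29
(-3349 + m(j, 46))/(3183 - 1724) = (-3349 - 29)/(3183 - 1724) = -3378/1459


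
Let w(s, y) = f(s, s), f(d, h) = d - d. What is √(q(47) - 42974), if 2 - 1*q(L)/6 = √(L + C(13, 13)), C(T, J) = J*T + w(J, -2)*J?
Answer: √(-42962 - 36*√6) ≈ 207.49*I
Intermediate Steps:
f(d, h) = 0
w(s, y) = 0
C(T, J) = J*T (C(T, J) = J*T + 0*J = J*T + 0 = J*T)
q(L) = 12 - 6*√(169 + L) (q(L) = 12 - 6*√(L + 13*13) = 12 - 6*√(L + 169) = 12 - 6*√(169 + L))
√(q(47) - 42974) = √((12 - 6*√(169 + 47)) - 42974) = √((12 - 36*√6) - 42974) = √(-42962 - 36*√6)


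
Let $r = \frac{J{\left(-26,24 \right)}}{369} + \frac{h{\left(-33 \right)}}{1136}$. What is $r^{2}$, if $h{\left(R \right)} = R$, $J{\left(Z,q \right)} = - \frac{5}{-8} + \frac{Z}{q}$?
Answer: $\frac{1451076649}{1581437032704} \approx 0.00091757$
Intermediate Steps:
$J{\left(Z,q \right)} = \frac{5}{8} + \frac{Z}{q}$ ($J{\left(Z,q \right)} = \left(-5\right) \left(- \frac{1}{8}\right) + \frac{Z}{q} = \frac{5}{8} + \frac{Z}{q}$)
$r = - \frac{38093}{1257552}$ ($r = \frac{\frac{5}{8} - \frac{26}{24}}{369} - \frac{33}{1136} = \left(\frac{5}{8} - \frac{13}{12}\right) \frac{1}{369} - \frac{33}{1136} = \left(- \frac{11}{24}\right) \frac{1}{369} - \frac{33}{1136} = - \frac{11}{8856} - \frac{33}{1136} = - \frac{38093}{1257552} \approx -0.030291$)
$r^{2} = \left(- \frac{38093}{1257552}\right)^{2} = \frac{1451076649}{1581437032704}$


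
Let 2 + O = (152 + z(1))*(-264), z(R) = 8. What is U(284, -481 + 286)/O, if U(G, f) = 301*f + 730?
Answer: 57965/42242 ≈ 1.3722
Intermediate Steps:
U(G, f) = 730 + 301*f
O = -42242 (O = -2 + (152 + 8)*(-264) = -2 + 160*(-264) = -2 - 42240 = -42242)
U(284, -481 + 286)/O = (730 + 301*(-481 + 286))/(-42242) = (730 + 301*(-195))*(-1/42242) = (730 - 58695)*(-1/42242) = -57965*(-1/42242) = 57965/42242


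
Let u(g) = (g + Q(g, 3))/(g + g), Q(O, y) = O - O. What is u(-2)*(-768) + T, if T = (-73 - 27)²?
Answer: 9616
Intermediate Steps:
Q(O, y) = 0
T = 10000 (T = (-100)² = 10000)
u(g) = ½ (u(g) = (g + 0)/(g + g) = g/((2*g)) = g*(1/(2*g)) = ½)
u(-2)*(-768) + T = (½)*(-768) + 10000 = -384 + 10000 = 9616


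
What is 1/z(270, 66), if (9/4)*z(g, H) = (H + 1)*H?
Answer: 3/5896 ≈ 0.00050882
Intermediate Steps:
z(g, H) = 4*H*(1 + H)/9 (z(g, H) = 4*((H + 1)*H)/9 = 4*((1 + H)*H)/9 = 4*(H*(1 + H))/9 = 4*H*(1 + H)/9)
1/z(270, 66) = 1/((4/9)*66*(1 + 66)) = 1/((4/9)*66*67) = 1/(5896/3) = 3/5896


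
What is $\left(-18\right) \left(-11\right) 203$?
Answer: $40194$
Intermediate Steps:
$\left(-18\right) \left(-11\right) 203 = 198 \cdot 203 = 40194$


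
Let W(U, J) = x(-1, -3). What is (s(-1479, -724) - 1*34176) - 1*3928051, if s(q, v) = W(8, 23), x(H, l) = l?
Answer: -3962230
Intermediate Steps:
W(U, J) = -3
s(q, v) = -3
(s(-1479, -724) - 1*34176) - 1*3928051 = (-3 - 1*34176) - 1*3928051 = (-3 - 34176) - 3928051 = -34179 - 3928051 = -3962230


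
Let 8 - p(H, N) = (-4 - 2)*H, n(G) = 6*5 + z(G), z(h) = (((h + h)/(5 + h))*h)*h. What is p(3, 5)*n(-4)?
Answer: -2548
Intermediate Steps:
z(h) = 2*h³/(5 + h) (z(h) = (((2*h)/(5 + h))*h)*h = ((2*h/(5 + h))*h)*h = (2*h²/(5 + h))*h = 2*h³/(5 + h))
n(G) = 30 + 2*G³/(5 + G) (n(G) = 6*5 + 2*G³/(5 + G) = 30 + 2*G³/(5 + G))
p(H, N) = 8 + 6*H (p(H, N) = 8 - (-4 - 2)*H = 8 - (-6)*H = 8 + 6*H)
p(3, 5)*n(-4) = (8 + 6*3)*(2*(75 + (-4)³ + 15*(-4))/(5 - 4)) = (8 + 18)*(2*(75 - 64 - 60)/1) = 26*(2*1*(-49)) = 26*(-98) = -2548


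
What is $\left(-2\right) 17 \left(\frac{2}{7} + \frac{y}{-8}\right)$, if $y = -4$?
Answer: $- \frac{187}{7} \approx -26.714$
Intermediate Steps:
$\left(-2\right) 17 \left(\frac{2}{7} + \frac{y}{-8}\right) = \left(-2\right) 17 \left(\frac{2}{7} - \frac{4}{-8}\right) = - 34 \left(2 \cdot \frac{1}{7} - - \frac{1}{2}\right) = - 34 \left(\frac{2}{7} + \frac{1}{2}\right) = \left(-34\right) \frac{11}{14} = - \frac{187}{7}$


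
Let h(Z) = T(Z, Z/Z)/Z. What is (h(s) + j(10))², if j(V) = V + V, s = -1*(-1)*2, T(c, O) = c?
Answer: 441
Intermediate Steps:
s = 2 (s = 1*2 = 2)
j(V) = 2*V
h(Z) = 1 (h(Z) = Z/Z = 1)
(h(s) + j(10))² = (1 + 2*10)² = (1 + 20)² = 21² = 441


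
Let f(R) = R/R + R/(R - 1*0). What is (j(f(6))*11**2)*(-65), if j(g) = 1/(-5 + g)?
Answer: 7865/3 ≈ 2621.7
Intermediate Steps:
f(R) = 2 (f(R) = 1 + R/(R + 0) = 1 + R/R = 1 + 1 = 2)
(j(f(6))*11**2)*(-65) = (11**2/(-5 + 2))*(-65) = (121/(-3))*(-65) = -1/3*121*(-65) = -121/3*(-65) = 7865/3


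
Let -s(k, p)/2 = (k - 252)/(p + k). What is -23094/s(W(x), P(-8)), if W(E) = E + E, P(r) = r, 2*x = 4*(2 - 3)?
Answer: 34641/64 ≈ 541.27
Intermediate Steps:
x = -2 (x = (4*(2 - 3))/2 = (4*(-1))/2 = (½)*(-4) = -2)
W(E) = 2*E
s(k, p) = -2*(-252 + k)/(k + p) (s(k, p) = -2*(k - 252)/(p + k) = -2*(-252 + k)/(k + p))
-23094/s(W(x), P(-8)) = -23094*(2*(-2) - 8)/(2*(252 - 2*(-2))) = -23094*(-4 - 8)/(2*(252 - 1*(-4))) = -23094*(-6/(252 + 4)) = -23094/(2*(-1/12)*256) = -23094/(-128/3) = -23094*(-3/128) = 34641/64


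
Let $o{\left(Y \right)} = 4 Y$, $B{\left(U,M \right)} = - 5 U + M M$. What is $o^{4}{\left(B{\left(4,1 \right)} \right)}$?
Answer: $33362176$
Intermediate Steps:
$B{\left(U,M \right)} = M^{2} - 5 U$ ($B{\left(U,M \right)} = - 5 U + M^{2} = M^{2} - 5 U$)
$o^{4}{\left(B{\left(4,1 \right)} \right)} = \left(4 \left(1^{2} - 20\right)\right)^{4} = \left(4 \left(1 - 20\right)\right)^{4} = \left(4 \left(-19\right)\right)^{4} = \left(-76\right)^{4} = 33362176$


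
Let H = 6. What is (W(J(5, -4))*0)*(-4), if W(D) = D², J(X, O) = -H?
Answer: 0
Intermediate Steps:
J(X, O) = -6 (J(X, O) = -1*6 = -6)
(W(J(5, -4))*0)*(-4) = ((-6)²*0)*(-4) = (36*0)*(-4) = 0*(-4) = 0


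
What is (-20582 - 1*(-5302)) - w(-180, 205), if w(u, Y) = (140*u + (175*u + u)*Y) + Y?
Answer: 6504115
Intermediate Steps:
w(u, Y) = Y + 140*u + 176*Y*u (w(u, Y) = (140*u + (176*u)*Y) + Y = (140*u + 176*Y*u) + Y = Y + 140*u + 176*Y*u)
(-20582 - 1*(-5302)) - w(-180, 205) = (-20582 - 1*(-5302)) - (205 + 140*(-180) + 176*205*(-180)) = (-20582 + 5302) - (205 - 25200 - 6494400) = -15280 - 1*(-6519395) = -15280 + 6519395 = 6504115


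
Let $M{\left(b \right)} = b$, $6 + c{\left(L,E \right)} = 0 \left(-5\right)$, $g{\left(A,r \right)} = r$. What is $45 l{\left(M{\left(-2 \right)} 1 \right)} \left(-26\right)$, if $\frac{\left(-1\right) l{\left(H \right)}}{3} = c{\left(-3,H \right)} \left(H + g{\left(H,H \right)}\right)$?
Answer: $84240$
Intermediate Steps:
$c{\left(L,E \right)} = -6$ ($c{\left(L,E \right)} = -6 + 0 \left(-5\right) = -6 + 0 = -6$)
$l{\left(H \right)} = 36 H$ ($l{\left(H \right)} = - 3 \left(- 6 \left(H + H\right)\right) = - 3 \left(- 6 \cdot 2 H\right) = - 3 \left(- 12 H\right) = 36 H$)
$45 l{\left(M{\left(-2 \right)} 1 \right)} \left(-26\right) = 45 \cdot 36 \left(\left(-2\right) 1\right) \left(-26\right) = 45 \cdot 36 \left(-2\right) \left(-26\right) = 45 \left(-72\right) \left(-26\right) = \left(-3240\right) \left(-26\right) = 84240$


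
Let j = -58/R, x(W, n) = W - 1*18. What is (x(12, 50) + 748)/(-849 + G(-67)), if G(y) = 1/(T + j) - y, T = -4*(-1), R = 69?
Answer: -161756/170407 ≈ -0.94923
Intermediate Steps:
x(W, n) = -18 + W (x(W, n) = W - 18 = -18 + W)
j = -58/69 ≈ -0.84058
T = 4
G(y) = 69/218 - y (G(y) = 1/(4 - 58/69) - y = 1/(218/69) - y = 69/218 - y)
(x(12, 50) + 748)/(-849 + G(-67)) = ((-18 + 12) + 748)/(-849 + (69/218 - 1*(-67))) = (-6 + 748)/(-849 + (69/218 + 67)) = 742/(-849 + 14675/218) = 742/(-170407/218) = 742*(-218/170407) = -161756/170407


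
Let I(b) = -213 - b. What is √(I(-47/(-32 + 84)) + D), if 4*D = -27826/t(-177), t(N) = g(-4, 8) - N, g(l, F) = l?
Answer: 3*I*√567186555/4498 ≈ 15.884*I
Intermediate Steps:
t(N) = -4 - N
D = -13913/346 (D = (-27826/(-4 - 1*(-177)))/4 = (-27826/(-4 + 177))/4 = (-27826/173)/4 = (-27826*1/173)/4 = (¼)*(-27826/173) = -13913/346 ≈ -40.211)
√(I(-47/(-32 + 84)) + D) = √((-213 - (-47)/(-32 + 84)) - 13913/346) = √((-213 - (-47)/52) - 13913/346) = √((-213 - 1*(-47/52)) - 13913/346) = √((-213 + 47/52) - 13913/346) = √(-11029/52 - 13913/346) = √(-2269755/8996) = 3*I*√567186555/4498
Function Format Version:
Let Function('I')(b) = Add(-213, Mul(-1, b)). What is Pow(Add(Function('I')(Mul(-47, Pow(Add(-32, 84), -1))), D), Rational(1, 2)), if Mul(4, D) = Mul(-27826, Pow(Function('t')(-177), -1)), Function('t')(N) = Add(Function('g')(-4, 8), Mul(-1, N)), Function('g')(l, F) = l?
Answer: Mul(Rational(3, 4498), I, Pow(567186555, Rational(1, 2))) ≈ Mul(15.884, I)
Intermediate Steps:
Function('t')(N) = Add(-4, Mul(-1, N))
D = Rational(-13913, 346) (D = Mul(Rational(1, 4), Mul(-27826, Pow(Add(-4, Mul(-1, -177)), -1))) = Mul(Rational(1, 4), Mul(-27826, Pow(Add(-4, 177), -1))) = Mul(Rational(1, 4), Mul(-27826, Pow(173, -1))) = Mul(Rational(1, 4), Mul(-27826, Rational(1, 173))) = Mul(Rational(1, 4), Rational(-27826, 173)) = Rational(-13913, 346) ≈ -40.211)
Pow(Add(Function('I')(Mul(-47, Pow(Add(-32, 84), -1))), D), Rational(1, 2)) = Pow(Add(Add(-213, Mul(-1, Mul(-47, Pow(Add(-32, 84), -1)))), Rational(-13913, 346)), Rational(1, 2)) = Pow(Add(Add(-213, Mul(-1, Mul(-47, Pow(52, -1)))), Rational(-13913, 346)), Rational(1, 2)) = Pow(Add(Add(-213, Mul(-1, Mul(-47, Rational(1, 52)))), Rational(-13913, 346)), Rational(1, 2)) = Pow(Add(Add(-213, Mul(-1, Rational(-47, 52))), Rational(-13913, 346)), Rational(1, 2)) = Pow(Add(Add(-213, Rational(47, 52)), Rational(-13913, 346)), Rational(1, 2)) = Pow(Add(Rational(-11029, 52), Rational(-13913, 346)), Rational(1, 2)) = Pow(Rational(-2269755, 8996), Rational(1, 2)) = Mul(Rational(3, 4498), I, Pow(567186555, Rational(1, 2)))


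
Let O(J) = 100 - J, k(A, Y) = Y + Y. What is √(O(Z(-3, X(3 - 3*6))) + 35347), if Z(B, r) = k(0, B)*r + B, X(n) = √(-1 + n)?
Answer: √(35450 + 24*I) ≈ 188.28 + 0.0637*I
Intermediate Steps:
k(A, Y) = 2*Y
Z(B, r) = B + 2*B*r (Z(B, r) = (2*B)*r + B = 2*B*r + B = B + 2*B*r)
√(O(Z(-3, X(3 - 3*6))) + 35347) = √((100 - (-3)*(1 + 2*√(-1 + (3 - 3*6)))) + 35347) = √((100 - (-3)*(1 + 2*√(-1 + (3 - 18)))) + 35347) = √((100 - (-3)*(1 + 2*√(-1 - 15))) + 35347) = √((100 - (-3)*(1 + 2*√(-16))) + 35347) = √((100 - (-3)*(1 + 2*(4*I))) + 35347) = √((100 - (-3)*(1 + 8*I)) + 35347) = √((100 - (-3 - 24*I)) + 35347) = √((100 + (3 + 24*I)) + 35347) = √((103 + 24*I) + 35347) = √(35450 + 24*I)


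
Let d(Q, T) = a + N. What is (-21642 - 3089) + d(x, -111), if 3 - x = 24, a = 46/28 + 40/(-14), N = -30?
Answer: -346671/14 ≈ -24762.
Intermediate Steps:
a = -17/14 (a = 46*(1/28) + 40*(-1/14) = 23/14 - 20/7 = -17/14 ≈ -1.2143)
x = -21 (x = 3 - 1*24 = 3 - 24 = -21)
d(Q, T) = -437/14 (d(Q, T) = -17/14 - 30 = -437/14)
(-21642 - 3089) + d(x, -111) = (-21642 - 3089) - 437/14 = -24731 - 437/14 = -346671/14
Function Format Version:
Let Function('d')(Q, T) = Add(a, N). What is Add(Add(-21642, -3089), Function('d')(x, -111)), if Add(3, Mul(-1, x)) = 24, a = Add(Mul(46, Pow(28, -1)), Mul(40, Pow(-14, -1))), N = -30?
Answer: Rational(-346671, 14) ≈ -24762.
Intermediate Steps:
a = Rational(-17, 14) (a = Add(Mul(46, Rational(1, 28)), Mul(40, Rational(-1, 14))) = Add(Rational(23, 14), Rational(-20, 7)) = Rational(-17, 14) ≈ -1.2143)
x = -21 (x = Add(3, Mul(-1, 24)) = Add(3, -24) = -21)
Function('d')(Q, T) = Rational(-437, 14) (Function('d')(Q, T) = Add(Rational(-17, 14), -30) = Rational(-437, 14))
Add(Add(-21642, -3089), Function('d')(x, -111)) = Add(Add(-21642, -3089), Rational(-437, 14)) = Add(-24731, Rational(-437, 14)) = Rational(-346671, 14)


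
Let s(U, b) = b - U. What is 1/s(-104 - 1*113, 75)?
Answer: 1/292 ≈ 0.0034247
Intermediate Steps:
1/s(-104 - 1*113, 75) = 1/(75 - (-104 - 1*113)) = 1/(75 - (-104 - 113)) = 1/(75 - 1*(-217)) = 1/(75 + 217) = 1/292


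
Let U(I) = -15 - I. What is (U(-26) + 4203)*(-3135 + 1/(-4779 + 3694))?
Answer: -2047688552/155 ≈ -1.3211e+7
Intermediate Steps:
(U(-26) + 4203)*(-3135 + 1/(-4779 + 3694)) = ((-15 - 1*(-26)) + 4203)*(-3135 + 1/(-4779 + 3694)) = ((-15 + 26) + 4203)*(-3135 + 1/(-1085)) = (11 + 4203)*(-3135 - 1/1085) = 4214*(-3401476/1085) = -2047688552/155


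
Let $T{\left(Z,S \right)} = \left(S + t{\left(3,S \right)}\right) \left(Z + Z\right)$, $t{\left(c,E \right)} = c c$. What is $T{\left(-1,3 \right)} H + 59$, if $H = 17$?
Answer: $-349$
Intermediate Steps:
$t{\left(c,E \right)} = c^{2}$
$T{\left(Z,S \right)} = 2 Z \left(9 + S\right)$ ($T{\left(Z,S \right)} = \left(S + 3^{2}\right) \left(Z + Z\right) = \left(S + 9\right) 2 Z = \left(9 + S\right) 2 Z = 2 Z \left(9 + S\right)$)
$T{\left(-1,3 \right)} H + 59 = 2 \left(-1\right) \left(9 + 3\right) 17 + 59 = 2 \left(-1\right) 12 \cdot 17 + 59 = \left(-24\right) 17 + 59 = -408 + 59 = -349$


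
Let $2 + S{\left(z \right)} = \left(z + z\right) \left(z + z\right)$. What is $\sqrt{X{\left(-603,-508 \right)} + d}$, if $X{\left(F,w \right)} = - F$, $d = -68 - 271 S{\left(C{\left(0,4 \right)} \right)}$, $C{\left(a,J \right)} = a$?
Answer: $\sqrt{1077} \approx 32.818$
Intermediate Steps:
$S{\left(z \right)} = -2 + 4 z^{2}$ ($S{\left(z \right)} = -2 + \left(z + z\right) \left(z + z\right) = -2 + 2 z 2 z = -2 + 4 z^{2}$)
$d = 474$ ($d = -68 - 271 \left(-2 + 4 \cdot 0^{2}\right) = -68 - 271 \left(-2 + 4 \cdot 0\right) = -68 - 271 \left(-2 + 0\right) = -68 - -542 = -68 + 542 = 474$)
$\sqrt{X{\left(-603,-508 \right)} + d} = \sqrt{\left(-1\right) \left(-603\right) + 474} = \sqrt{603 + 474} = \sqrt{1077}$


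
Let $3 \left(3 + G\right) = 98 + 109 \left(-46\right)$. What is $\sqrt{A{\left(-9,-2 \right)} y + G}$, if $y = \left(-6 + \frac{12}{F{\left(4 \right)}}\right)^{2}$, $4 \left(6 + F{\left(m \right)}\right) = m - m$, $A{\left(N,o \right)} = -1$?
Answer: $\frac{i \sqrt{15351}}{3} \approx 41.3 i$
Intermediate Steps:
$F{\left(m \right)} = -6$ ($F{\left(m \right)} = -6 + \frac{m - m}{4} = -6 + \frac{1}{4} \cdot 0 = -6 + 0 = -6$)
$y = 64$ ($y = \left(-6 + \frac{12}{-6}\right)^{2} = \left(-6 + 12 \left(- \frac{1}{6}\right)\right)^{2} = \left(-6 - 2\right)^{2} = \left(-8\right)^{2} = 64$)
$G = - \frac{4925}{3}$ ($G = -3 + \frac{98 + 109 \left(-46\right)}{3} = -3 + \frac{98 - 5014}{3} = -3 + \frac{1}{3} \left(-4916\right) = -3 - \frac{4916}{3} = - \frac{4925}{3} \approx -1641.7$)
$\sqrt{A{\left(-9,-2 \right)} y + G} = \sqrt{\left(-1\right) 64 - \frac{4925}{3}} = \sqrt{-64 - \frac{4925}{3}} = \sqrt{- \frac{5117}{3}} = \frac{i \sqrt{15351}}{3}$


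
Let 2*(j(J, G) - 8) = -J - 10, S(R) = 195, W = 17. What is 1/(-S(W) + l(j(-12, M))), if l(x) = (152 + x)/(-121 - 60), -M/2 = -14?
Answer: -181/35456 ≈ -0.0051049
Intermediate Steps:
M = 28 (M = -2*(-14) = 28)
j(J, G) = 3 - J/2 (j(J, G) = 8 + (-J - 10)/2 = 8 + (-10 - J)/2 = 8 + (-5 - J/2) = 3 - J/2)
l(x) = -152/181 - x/181 (l(x) = (152 + x)/(-181) = (152 + x)*(-1/181) = -152/181 - x/181)
1/(-S(W) + l(j(-12, M))) = 1/(-1*195 + (-152/181 - (3 - 1/2*(-12))/181)) = 1/(-195 + (-152/181 - (3 + 6)/181)) = 1/(-195 + (-152/181 - 1/181*9)) = 1/(-195 + (-152/181 - 9/181)) = 1/(-195 - 161/181) = 1/(-35456/181) = -181/35456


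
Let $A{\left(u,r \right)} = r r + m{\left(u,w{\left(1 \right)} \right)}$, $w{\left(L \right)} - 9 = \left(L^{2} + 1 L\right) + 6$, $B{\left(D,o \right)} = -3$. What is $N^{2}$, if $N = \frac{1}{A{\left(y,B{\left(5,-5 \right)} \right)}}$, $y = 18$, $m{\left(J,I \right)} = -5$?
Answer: $\frac{1}{16} \approx 0.0625$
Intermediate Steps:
$w{\left(L \right)} = 15 + L + L^{2}$ ($w{\left(L \right)} = 9 + \left(\left(L^{2} + 1 L\right) + 6\right) = 9 + \left(\left(L^{2} + L\right) + 6\right) = 9 + \left(\left(L + L^{2}\right) + 6\right) = 9 + \left(6 + L + L^{2}\right) = 15 + L + L^{2}$)
$A{\left(u,r \right)} = -5 + r^{2}$ ($A{\left(u,r \right)} = r r - 5 = r^{2} - 5 = -5 + r^{2}$)
$N = \frac{1}{4}$ ($N = \frac{1}{-5 + \left(-3\right)^{2}} = \frac{1}{-5 + 9} = \frac{1}{4} \approx 0.25$)
$N^{2} = \left(\frac{1}{4}\right)^{2} = \frac{1}{16}$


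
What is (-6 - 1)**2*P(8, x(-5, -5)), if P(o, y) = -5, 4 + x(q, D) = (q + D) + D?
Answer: -245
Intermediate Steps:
x(q, D) = -4 + q + 2*D (x(q, D) = -4 + ((q + D) + D) = -4 + ((D + q) + D) = -4 + (q + 2*D) = -4 + q + 2*D)
(-6 - 1)**2*P(8, x(-5, -5)) = (-6 - 1)**2*(-5) = (-7)**2*(-5) = 49*(-5) = -245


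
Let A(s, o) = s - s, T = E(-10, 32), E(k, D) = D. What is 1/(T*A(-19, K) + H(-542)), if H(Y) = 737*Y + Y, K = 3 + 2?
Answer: -1/399996 ≈ -2.5000e-6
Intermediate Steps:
K = 5
T = 32
A(s, o) = 0
H(Y) = 738*Y
1/(T*A(-19, K) + H(-542)) = 1/(32*0 + 738*(-542)) = 1/(0 - 399996) = 1/(-399996) = -1/399996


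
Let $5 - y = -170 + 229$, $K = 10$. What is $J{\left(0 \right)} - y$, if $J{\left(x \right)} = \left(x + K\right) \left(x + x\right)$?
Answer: $54$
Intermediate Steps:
$J{\left(x \right)} = 2 x \left(10 + x\right)$ ($J{\left(x \right)} = \left(x + 10\right) \left(x + x\right) = \left(10 + x\right) 2 x = 2 x \left(10 + x\right)$)
$y = -54$ ($y = 5 - \left(-170 + 229\right) = 5 - 59 = -54$)
$J{\left(0 \right)} - y = 2 \cdot 0 \left(10 + 0\right) - -54 = 2 \cdot 0 \cdot 10 + 54 = 0 + 54 = 54$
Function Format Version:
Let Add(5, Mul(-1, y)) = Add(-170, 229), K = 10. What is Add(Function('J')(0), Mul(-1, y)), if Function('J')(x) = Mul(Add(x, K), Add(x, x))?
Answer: 54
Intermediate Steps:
Function('J')(x) = Mul(2, x, Add(10, x)) (Function('J')(x) = Mul(Add(x, 10), Add(x, x)) = Mul(Add(10, x), Mul(2, x)) = Mul(2, x, Add(10, x)))
y = -54 (y = Add(5, Mul(-1, Add(-170, 229))) = Add(5, Mul(-1, 59)) = Add(5, -59) = -54)
Add(Function('J')(0), Mul(-1, y)) = Add(Mul(2, 0, Add(10, 0)), Mul(-1, -54)) = Add(Mul(2, 0, 10), 54) = Add(0, 54) = 54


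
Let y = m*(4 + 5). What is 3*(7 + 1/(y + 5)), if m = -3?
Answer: 459/22 ≈ 20.864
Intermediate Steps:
y = -27 (y = -3*(4 + 5) = -3*9 = -27)
3*(7 + 1/(y + 5)) = 3*(7 + 1/(-27 + 5)) = 3*(7 + 1/(-22)) = 3*(7 - 1/22) = 3*(153/22) = 459/22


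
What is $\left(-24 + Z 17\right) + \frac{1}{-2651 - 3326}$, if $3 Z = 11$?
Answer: $\frac{687352}{17931} \approx 38.333$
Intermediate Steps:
$Z = \frac{11}{3}$ ($Z = \frac{1}{3} \cdot 11 = \frac{11}{3} \approx 3.6667$)
$\left(-24 + Z 17\right) + \frac{1}{-2651 - 3326} = \left(-24 + \frac{11}{3} \cdot 17\right) + \frac{1}{-2651 - 3326} = \left(-24 + \frac{187}{3}\right) + \frac{1}{-2651 - 3326} = \frac{115}{3} + \frac{1}{-2651 - 3326} = \frac{115}{3} + \frac{1}{-5977} = \frac{115}{3} - \frac{1}{5977} = \frac{687352}{17931}$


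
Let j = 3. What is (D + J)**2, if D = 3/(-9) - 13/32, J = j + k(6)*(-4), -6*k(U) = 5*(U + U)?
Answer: 16459249/9216 ≈ 1785.9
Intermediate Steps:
k(U) = -5*U/3 (k(U) = -5*(U + U)/6 = -5*2*U/6 = -5*U/3)
J = 43 (J = 3 - 5/3*6*(-4) = 3 - 10*(-4) = 3 + 40 = 43)
D = -71/96 (D = 3*(-1/9) - 13*1/32 = -1/3 - 13/32 = -71/96 ≈ -0.73958)
(D + J)**2 = (-71/96 + 43)**2 = (4057/96)**2 = 16459249/9216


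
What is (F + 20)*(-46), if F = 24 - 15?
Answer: -1334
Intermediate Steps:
F = 9
(F + 20)*(-46) = (9 + 20)*(-46) = 29*(-46) = -1334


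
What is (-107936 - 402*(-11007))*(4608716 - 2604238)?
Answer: 8653086979684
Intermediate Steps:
(-107936 - 402*(-11007))*(4608716 - 2604238) = (-107936 + 4424814)*2004478 = 4316878*2004478 = 8653086979684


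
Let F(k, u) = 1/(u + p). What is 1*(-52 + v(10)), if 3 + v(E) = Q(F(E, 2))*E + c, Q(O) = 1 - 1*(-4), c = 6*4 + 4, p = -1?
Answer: 23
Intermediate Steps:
F(k, u) = 1/(-1 + u) (F(k, u) = 1/(u - 1) = 1/(-1 + u))
c = 28 (c = 24 + 4 = 28)
Q(O) = 5 (Q(O) = 1 + 4 = 5)
v(E) = 25 + 5*E (v(E) = -3 + (5*E + 28) = -3 + (28 + 5*E) = 25 + 5*E)
1*(-52 + v(10)) = 1*(-52 + (25 + 5*10)) = 1*(-52 + (25 + 50)) = 1*(-52 + 75) = 1*23 = 23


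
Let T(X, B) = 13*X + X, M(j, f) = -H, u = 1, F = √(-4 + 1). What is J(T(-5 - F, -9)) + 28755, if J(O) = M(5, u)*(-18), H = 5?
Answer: 28845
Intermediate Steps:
F = I*√3 (F = √(-3) = I*√3 ≈ 1.732*I)
M(j, f) = -5 (M(j, f) = -1*5 = -5)
T(X, B) = 14*X
J(O) = 90 (J(O) = -5*(-18) = 90)
J(T(-5 - F, -9)) + 28755 = 90 + 28755 = 28845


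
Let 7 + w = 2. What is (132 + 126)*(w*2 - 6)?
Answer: -4128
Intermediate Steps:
w = -5 (w = -7 + 2 = -5)
(132 + 126)*(w*2 - 6) = (132 + 126)*(-5*2 - 6) = 258*(-10 - 6) = 258*(-16) = -4128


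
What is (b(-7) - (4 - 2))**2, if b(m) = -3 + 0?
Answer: 25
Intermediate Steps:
b(m) = -3
(b(-7) - (4 - 2))**2 = (-3 - (4 - 2))**2 = (-3 - 1*2)**2 = (-3 - 2)**2 = (-5)**2 = 25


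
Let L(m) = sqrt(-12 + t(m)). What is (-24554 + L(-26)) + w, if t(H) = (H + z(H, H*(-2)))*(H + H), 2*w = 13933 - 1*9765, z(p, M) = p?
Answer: -22470 + 2*sqrt(673) ≈ -22418.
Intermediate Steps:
w = 2084 (w = (13933 - 1*9765)/2 = (13933 - 9765)/2 = (1/2)*4168 = 2084)
t(H) = 4*H**2 (t(H) = (H + H)*(H + H) = (2*H)*(2*H) = 4*H**2)
L(m) = sqrt(-12 + 4*m**2)
(-24554 + L(-26)) + w = (-24554 + 2*sqrt(-3 + (-26)**2)) + 2084 = (-24554 + 2*sqrt(-3 + 676)) + 2084 = (-24554 + 2*sqrt(673)) + 2084 = -22470 + 2*sqrt(673)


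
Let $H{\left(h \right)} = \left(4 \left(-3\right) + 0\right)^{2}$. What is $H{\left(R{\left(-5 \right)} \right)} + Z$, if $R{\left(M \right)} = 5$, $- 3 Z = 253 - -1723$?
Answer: $- \frac{1544}{3} \approx -514.67$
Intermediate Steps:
$Z = - \frac{1976}{3}$ ($Z = - \frac{253 - -1723}{3} = - \frac{253 + 1723}{3} = \left(- \frac{1}{3}\right) 1976 = - \frac{1976}{3} \approx -658.67$)
$H{\left(h \right)} = 144$ ($H{\left(h \right)} = \left(-12 + 0\right)^{2} = \left(-12\right)^{2} = 144$)
$H{\left(R{\left(-5 \right)} \right)} + Z = 144 - \frac{1976}{3} = - \frac{1544}{3}$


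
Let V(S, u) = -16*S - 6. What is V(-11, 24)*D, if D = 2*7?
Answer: 2380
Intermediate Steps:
V(S, u) = -6 - 16*S
D = 14
V(-11, 24)*D = (-6 - 16*(-11))*14 = (-6 + 176)*14 = 170*14 = 2380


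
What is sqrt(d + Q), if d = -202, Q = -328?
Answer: I*sqrt(530) ≈ 23.022*I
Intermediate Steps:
sqrt(d + Q) = sqrt(-202 - 328) = sqrt(-530) = I*sqrt(530)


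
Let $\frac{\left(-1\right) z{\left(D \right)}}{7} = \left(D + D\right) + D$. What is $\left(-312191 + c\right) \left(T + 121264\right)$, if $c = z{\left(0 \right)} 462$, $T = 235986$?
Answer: $-111530234750$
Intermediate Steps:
$z{\left(D \right)} = - 21 D$ ($z{\left(D \right)} = - 7 \left(\left(D + D\right) + D\right) = - 7 \left(2 D + D\right) = - 7 \cdot 3 D = - 21 D$)
$c = 0$ ($c = \left(-21\right) 0 \cdot 462 = 0 \cdot 462 = 0$)
$\left(-312191 + c\right) \left(T + 121264\right) = \left(-312191 + 0\right) \left(235986 + 121264\right) = \left(-312191\right) 357250 = -111530234750$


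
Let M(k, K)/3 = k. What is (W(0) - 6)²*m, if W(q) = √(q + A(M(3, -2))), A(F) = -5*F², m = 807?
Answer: -297783 - 87156*I*√5 ≈ -2.9778e+5 - 1.9489e+5*I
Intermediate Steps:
M(k, K) = 3*k
W(q) = √(-405 + q) (W(q) = √(q - 5*(3*3)²) = √(q - 5*9²) = √(q - 5*81) = √(q - 405) = √(-405 + q))
(W(0) - 6)²*m = (√(-405 + 0) - 6)²*807 = (√(-405) - 6)²*807 = (9*I*√5 - 6)²*807 = (-6 + 9*I*√5)²*807 = 807*(-6 + 9*I*√5)²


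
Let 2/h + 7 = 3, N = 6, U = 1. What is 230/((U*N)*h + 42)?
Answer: 230/39 ≈ 5.8974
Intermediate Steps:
h = -½ (h = 2/(-7 + 3) = 2/(-4) = 2*(-¼) = -½ ≈ -0.50000)
230/((U*N)*h + 42) = 230/((1*6)*(-½) + 42) = 230/(6*(-½) + 42) = 230/(-3 + 42) = 230/39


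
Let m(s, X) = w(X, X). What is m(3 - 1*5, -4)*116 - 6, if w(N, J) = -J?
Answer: 458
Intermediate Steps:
m(s, X) = -X
m(3 - 1*5, -4)*116 - 6 = -1*(-4)*116 - 6 = 4*116 - 6 = 464 - 6 = 458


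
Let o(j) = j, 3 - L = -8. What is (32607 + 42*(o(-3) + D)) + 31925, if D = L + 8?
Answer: 65204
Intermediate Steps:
L = 11 (L = 3 - 1*(-8) = 3 + 8 = 11)
D = 19 (D = 11 + 8 = 19)
(32607 + 42*(o(-3) + D)) + 31925 = (32607 + 42*(-3 + 19)) + 31925 = (32607 + 42*16) + 31925 = (32607 + 672) + 31925 = 33279 + 31925 = 65204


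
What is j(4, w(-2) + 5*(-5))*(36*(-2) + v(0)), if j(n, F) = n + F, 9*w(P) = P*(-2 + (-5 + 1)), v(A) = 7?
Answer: 3835/3 ≈ 1278.3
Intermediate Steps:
w(P) = -2*P/3 (w(P) = (P*(-2 + (-5 + 1)))/9 = (P*(-2 - 4))/9 = (P*(-6))/9 = (-6*P)/9 = -2*P/3)
j(n, F) = F + n
j(4, w(-2) + 5*(-5))*(36*(-2) + v(0)) = ((-2/3*(-2) + 5*(-5)) + 4)*(36*(-2) + 7) = ((4/3 - 25) + 4)*(-72 + 7) = (-71/3 + 4)*(-65) = -59/3*(-65) = 3835/3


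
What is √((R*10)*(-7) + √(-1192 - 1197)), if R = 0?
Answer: (-2389)^(¼) ≈ 4.9436 + 4.9436*I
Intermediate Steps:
√((R*10)*(-7) + √(-1192 - 1197)) = √((0*10)*(-7) + √(-1192 - 1197)) = √(0*(-7) + √(-2389)) = √(0 + I*√2389) = √(I*√2389) = 2389^(¼)*√I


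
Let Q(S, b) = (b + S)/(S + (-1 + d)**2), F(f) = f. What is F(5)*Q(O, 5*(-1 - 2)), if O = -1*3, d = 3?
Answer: -90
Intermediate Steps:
O = -3
Q(S, b) = (S + b)/(4 + S) (Q(S, b) = (b + S)/(S + (-1 + 3)**2) = (S + b)/(S + 2**2) = (S + b)/(S + 4) = (S + b)/(4 + S))
F(5)*Q(O, 5*(-1 - 2)) = 5*((-3 + 5*(-1 - 2))/(4 - 3)) = 5*((-3 + 5*(-3))/1) = 5*(1*(-3 - 15)) = 5*(1*(-18)) = 5*(-18) = -90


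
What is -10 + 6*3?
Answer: 8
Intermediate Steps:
-10 + 6*3 = -10 + 18 = 8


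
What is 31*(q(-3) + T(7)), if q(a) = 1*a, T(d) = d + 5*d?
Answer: 1209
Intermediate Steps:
T(d) = 6*d
q(a) = a
31*(q(-3) + T(7)) = 31*(-3 + 6*7) = 31*(-3 + 42) = 31*39 = 1209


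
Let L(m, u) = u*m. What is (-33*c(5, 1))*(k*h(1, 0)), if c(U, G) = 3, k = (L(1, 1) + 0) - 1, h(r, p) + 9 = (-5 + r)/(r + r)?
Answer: 0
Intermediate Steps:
L(m, u) = m*u
h(r, p) = -9 + (-5 + r)/(2*r) (h(r, p) = -9 + (-5 + r)/(r + r) = -9 + (-5 + r)/((2*r)) = -9 + (-5 + r)*(1/(2*r)) = -9 + (-5 + r)/(2*r))
k = 0 (k = (1*1 + 0) - 1 = (1 + 0) - 1 = 1 - 1 = 0)
(-33*c(5, 1))*(k*h(1, 0)) = (-33*3)*(0*((½)*(-5 - 17*1)/1)) = -0*(½)*1*(-5 - 17) = -0*(½)*1*(-22) = -0*(-11) = -99*0 = 0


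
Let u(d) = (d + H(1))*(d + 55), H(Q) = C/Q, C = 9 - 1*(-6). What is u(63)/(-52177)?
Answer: -9204/52177 ≈ -0.17640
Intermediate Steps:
C = 15 (C = 9 + 6 = 15)
H(Q) = 15/Q
u(d) = (15 + d)*(55 + d) (u(d) = (d + 15/1)*(d + 55) = (d + 15*1)*(55 + d) = (d + 15)*(55 + d) = (15 + d)*(55 + d))
u(63)/(-52177) = (825 + 63² + 70*63)/(-52177) = (825 + 3969 + 4410)*(-1/52177) = 9204*(-1/52177) = -9204/52177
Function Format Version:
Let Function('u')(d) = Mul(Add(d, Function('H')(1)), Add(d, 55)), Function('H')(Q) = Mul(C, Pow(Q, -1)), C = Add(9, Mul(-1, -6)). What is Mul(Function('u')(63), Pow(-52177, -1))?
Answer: Rational(-9204, 52177) ≈ -0.17640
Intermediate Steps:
C = 15 (C = Add(9, 6) = 15)
Function('H')(Q) = Mul(15, Pow(Q, -1))
Function('u')(d) = Mul(Add(15, d), Add(55, d)) (Function('u')(d) = Mul(Add(d, Mul(15, Pow(1, -1))), Add(d, 55)) = Mul(Add(d, Mul(15, 1)), Add(55, d)) = Mul(Add(d, 15), Add(55, d)) = Mul(Add(15, d), Add(55, d)))
Mul(Function('u')(63), Pow(-52177, -1)) = Mul(Add(825, Pow(63, 2), Mul(70, 63)), Pow(-52177, -1)) = Mul(Add(825, 3969, 4410), Rational(-1, 52177)) = Mul(9204, Rational(-1, 52177)) = Rational(-9204, 52177)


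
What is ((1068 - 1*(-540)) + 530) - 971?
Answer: 1167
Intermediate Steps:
((1068 - 1*(-540)) + 530) - 971 = ((1068 + 540) + 530) - 971 = (1608 + 530) - 971 = 2138 - 971 = 1167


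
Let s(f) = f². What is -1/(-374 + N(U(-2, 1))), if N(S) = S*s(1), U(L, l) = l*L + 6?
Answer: 1/370 ≈ 0.0027027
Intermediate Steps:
U(L, l) = 6 + L*l (U(L, l) = L*l + 6 = 6 + L*l)
N(S) = S (N(S) = S*1² = S*1 = S)
-1/(-374 + N(U(-2, 1))) = -1/(-374 + (6 - 2*1)) = -1/(-374 + (6 - 2)) = -1/(-374 + 4) = -1/(-370) = -1*(-1/370) = 1/370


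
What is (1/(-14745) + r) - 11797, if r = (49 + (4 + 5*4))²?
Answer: -95370661/14745 ≈ -6468.0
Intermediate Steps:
r = 5329 (r = (49 + (4 + 20))² = (49 + 24)² = 73² = 5329)
(1/(-14745) + r) - 11797 = (1/(-14745) + 5329) - 11797 = (-1/14745 + 5329) - 11797 = 78576104/14745 - 11797 = -95370661/14745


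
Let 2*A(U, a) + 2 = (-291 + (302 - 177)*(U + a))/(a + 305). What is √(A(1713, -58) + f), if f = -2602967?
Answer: 2*I*√39694740397/247 ≈ 1613.2*I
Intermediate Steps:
A(U, a) = -1 + (-291 + 125*U + 125*a)/(2*(305 + a)) (A(U, a) = -1 + ((-291 + (302 - 177)*(U + a))/(a + 305))/2 = -1 + ((-291 + 125*(U + a))/(305 + a))/2 = -1 + ((-291 + (125*U + 125*a))/(305 + a))/2 = -1 + ((-291 + 125*U + 125*a)/(305 + a))/2 = -1 + (-291 + 125*U + 125*a)/(2*(305 + a)))
√(A(1713, -58) + f) = √((-901 + 123*(-58) + 125*1713)/(2*(305 - 58)) - 2602967) = √((½)*(-901 - 7134 + 214125)/247 - 2602967) = √((½)*(1/247)*206090 - 2602967) = √(103045/247 - 2602967) = √(-642829804/247) = 2*I*√39694740397/247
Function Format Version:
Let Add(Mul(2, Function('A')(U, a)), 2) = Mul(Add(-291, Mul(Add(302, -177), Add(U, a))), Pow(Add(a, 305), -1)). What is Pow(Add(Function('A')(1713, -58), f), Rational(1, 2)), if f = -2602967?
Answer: Mul(Rational(2, 247), I, Pow(39694740397, Rational(1, 2))) ≈ Mul(1613.2, I)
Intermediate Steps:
Function('A')(U, a) = Add(-1, Mul(Rational(1, 2), Pow(Add(305, a), -1), Add(-291, Mul(125, U), Mul(125, a)))) (Function('A')(U, a) = Add(-1, Mul(Rational(1, 2), Mul(Add(-291, Mul(Add(302, -177), Add(U, a))), Pow(Add(a, 305), -1)))) = Add(-1, Mul(Rational(1, 2), Mul(Add(-291, Mul(125, Add(U, a))), Pow(Add(305, a), -1)))) = Add(-1, Mul(Rational(1, 2), Mul(Add(-291, Add(Mul(125, U), Mul(125, a))), Pow(Add(305, a), -1)))) = Add(-1, Mul(Rational(1, 2), Mul(Add(-291, Mul(125, U), Mul(125, a)), Pow(Add(305, a), -1)))) = Add(-1, Mul(Rational(1, 2), Mul(Pow(Add(305, a), -1), Add(-291, Mul(125, U), Mul(125, a))))) = Add(-1, Mul(Rational(1, 2), Pow(Add(305, a), -1), Add(-291, Mul(125, U), Mul(125, a)))))
Pow(Add(Function('A')(1713, -58), f), Rational(1, 2)) = Pow(Add(Mul(Rational(1, 2), Pow(Add(305, -58), -1), Add(-901, Mul(123, -58), Mul(125, 1713))), -2602967), Rational(1, 2)) = Pow(Add(Mul(Rational(1, 2), Pow(247, -1), Add(-901, -7134, 214125)), -2602967), Rational(1, 2)) = Pow(Add(Mul(Rational(1, 2), Rational(1, 247), 206090), -2602967), Rational(1, 2)) = Pow(Add(Rational(103045, 247), -2602967), Rational(1, 2)) = Pow(Rational(-642829804, 247), Rational(1, 2)) = Mul(Rational(2, 247), I, Pow(39694740397, Rational(1, 2)))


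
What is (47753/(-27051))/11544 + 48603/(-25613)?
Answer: -15178809686221/7998344244072 ≈ -1.8977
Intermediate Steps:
(47753/(-27051))/11544 + 48603/(-25613) = (47753*(-1/27051))*(1/11544) + 48603*(-1/25613) = -47753/27051*1/11544 - 48603/25613 = -47753/312276744 - 48603/25613 = -15178809686221/7998344244072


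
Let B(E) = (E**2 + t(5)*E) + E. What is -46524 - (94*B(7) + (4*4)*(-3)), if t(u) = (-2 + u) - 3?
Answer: -51740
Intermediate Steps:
t(u) = -5 + u
B(E) = E + E**2 (B(E) = (E**2 + (-5 + 5)*E) + E = (E**2 + 0*E) + E = (E**2 + 0) + E = E**2 + E = E + E**2)
-46524 - (94*B(7) + (4*4)*(-3)) = -46524 - (94*(7*(1 + 7)) + (4*4)*(-3)) = -46524 - (94*(7*8) + 16*(-3)) = -46524 - (94*56 - 48) = -46524 - (5264 - 48) = -46524 - 1*5216 = -46524 - 5216 = -51740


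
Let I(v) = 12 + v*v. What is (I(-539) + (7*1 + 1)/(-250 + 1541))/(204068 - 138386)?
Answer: 125026037/28265154 ≈ 4.4233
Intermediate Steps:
I(v) = 12 + v**2
(I(-539) + (7*1 + 1)/(-250 + 1541))/(204068 - 138386) = ((12 + (-539)**2) + (7*1 + 1)/(-250 + 1541))/(204068 - 138386) = ((12 + 290521) + (7 + 1)/1291)/65682 = (290533 + 8*(1/1291))*(1/65682) = (290533 + 8/1291)*(1/65682) = (375078111/1291)*(1/65682) = 125026037/28265154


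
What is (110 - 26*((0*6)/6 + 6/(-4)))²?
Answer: 22201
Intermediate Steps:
(110 - 26*((0*6)/6 + 6/(-4)))² = (110 - 26*(0*(⅙) + 6*(-¼)))² = (110 - 26*(0 - 3/2))² = (110 - 26*(-3/2))² = (110 + 39)² = 149² = 22201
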